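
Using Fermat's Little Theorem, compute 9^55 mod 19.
By Fermat: 9^{18} ≡ 1 (mod 19). 55 = 3×18 + 1. So 9^{55} ≡ 9^{1} ≡ 9 (mod 19)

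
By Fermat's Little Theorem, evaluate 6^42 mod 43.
By Fermat's Little Theorem, 6^{42} ≡ 1 (mod 43) since 43 is prime and gcd(6, 43) = 1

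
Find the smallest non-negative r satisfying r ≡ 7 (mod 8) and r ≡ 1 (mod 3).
M = 8 × 3 = 24. M₁ = 3, y₁ ≡ 3 (mod 8). M₂ = 8, y₂ ≡ 2 (mod 3). r = 7×3×3 + 1×8×2 ≡ 7 (mod 24)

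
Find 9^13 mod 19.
By repeated squaring mod 19: 9^{1}≡9, 9^{2}≡5, 9^{4}≡6, 9^{8}≡17. Then 9^{13} = 9^{8+4+1} ≡ 17 × 6 × 9 ≡ 6 mod 19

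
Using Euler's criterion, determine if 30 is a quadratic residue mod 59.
By Euler's criterion: 30^{29} ≡ 58 (mod 59). Since this equals -1 (≡ 58), 30 is not a QR.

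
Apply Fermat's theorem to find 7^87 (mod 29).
By Fermat: 7^{28} ≡ 1 (mod 29). 87 = 3×28 + 3. So 7^{87} ≡ 7^{3} ≡ 24 (mod 29)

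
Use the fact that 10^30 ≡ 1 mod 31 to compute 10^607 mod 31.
By Fermat: 10^{30} ≡ 1 mod 31. 607 ≡ 7 mod 30. So 10^{607} ≡ 10^{7} ≡ 20 mod 31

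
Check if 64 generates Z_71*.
64^{35} ≡ 1 (mod 71) and 35 < 70, so ord_71(64) = 35 ≠ 70 and 64 is not a primitive root.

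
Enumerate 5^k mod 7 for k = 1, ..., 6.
5^1, 5^2, ..., 5^{6} mod 7: [5, 4, 6, 2, 3, 1]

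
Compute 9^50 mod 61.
By repeated squaring mod 61: 9^{1}≡9, 9^{2}≡20, 9^{4}≡34, 9^{8}≡58, 9^{16}≡9, 9^{32}≡20. Then 9^{50} = 9^{32+16+2} ≡ 20 × 9 × 20 ≡ 1 mod 61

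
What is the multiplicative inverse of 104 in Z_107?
Since 107 is prime, by Fermat 104^(-1) ≡ 104^{105} ≡ 71 (mod 107). Verify: 104 × 71 = 7384 ≡ 1 (mod 107)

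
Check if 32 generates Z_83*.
ord_83(32) divides 82. For each prime q|82: 32^{41}≡82, 32^{2}≡28, none ≡ 1. So 32 has order 82 and is a primitive root mod 83.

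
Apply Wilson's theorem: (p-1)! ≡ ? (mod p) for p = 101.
By Wilson's theorem, (100)! ≡ -1 ≡ 100 (mod 101)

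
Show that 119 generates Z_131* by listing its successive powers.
119^1, 119^2, ..., 119^{130} mod 131: [119, 13, 106, 38, 68, 101, 98, 3, 95, 39, 56, 114, 73, 41, 32, 9, 23, 117, 37, 80, 88, 123, 96, 27, 69, 89, 111, 109, 2, 107, 26, 81, 76, 5, 71, 65, 6, 59, 78, 112, 97, 15, 82, 64, 18, 46, 103, 74, 29, 45, 115, 61, 54, 7, 47, 91, 87, 4, 83, 52, 31, 21, 10, 11, 130, 12, 118, 25, 93, 63, 30, 33, 128, 36, 92, 75, 17, 58, 90, 99, 122, 108, 14, 94, 51, 43, 8, 35, 104, 62, 42, 20, 22, 129, 24, 105, 50, 55, 126, 60, 66, 125, 72, 53, 19, 34, 116, 49, 67, 113, 85, 28, 57, 102, 86, 16, 70, 77, 124, 84, 40, 44, 127, 48, 79, 100, 110, 121, 120, 1]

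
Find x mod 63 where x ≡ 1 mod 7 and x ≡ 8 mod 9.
M = 7 × 9 = 63. M₁ = 9, y₁ ≡ 4 mod 7. M₂ = 7, y₂ ≡ 4 mod 9. x = 1×9×4 + 8×7×4 ≡ 8 mod 63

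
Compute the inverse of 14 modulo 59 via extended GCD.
Extended GCD: 14(-21) + 59(5) = 1. So 14^(-1) ≡ -21 ≡ 38 mod 59. Verify: 14 × 38 = 532 ≡ 1 mod 59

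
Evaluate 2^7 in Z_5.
Using Fermat: 2^{4} ≡ 1 (mod 5). 7 ≡ 3 (mod 4). So 2^{7} ≡ 2^{3} ≡ 3 (mod 5)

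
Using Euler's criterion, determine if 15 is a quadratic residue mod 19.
By Euler's criterion: 15^{9} ≡ 18 mod 19. Since this equals -1 (≡ 18), 15 is not a QR.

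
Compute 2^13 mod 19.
By repeated squaring mod 19: 2^{1}≡2, 2^{2}≡4, 2^{4}≡16, 2^{8}≡9. Then 2^{13} = 2^{8+4+1} ≡ 9 × 16 × 2 ≡ 3 mod 19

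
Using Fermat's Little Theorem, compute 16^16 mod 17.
By Fermat's Little Theorem, 16^{16} ≡ 1 (mod 17) since 17 is prime and gcd(16, 17) = 1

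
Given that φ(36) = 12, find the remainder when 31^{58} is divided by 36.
By Euler: 31^{12} ≡ 1 mod 36 since gcd(31, 36) = 1. 58 = 4×12 + 10. So 31^{58} ≡ 31^{10} ≡ 13 mod 36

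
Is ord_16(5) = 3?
Powers of 5 mod 16: 5^1≡5, 5^2≡9, 5^3≡13, 5^4≡1. 5^3≡13≢1, so ord ≠ 3. No, the actual order is 4.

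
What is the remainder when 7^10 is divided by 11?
Using Fermat: 7^{10} ≡ 1 mod 11. 10 ≡ 0 mod 10. So 7^{10} ≡ 7^{0} ≡ 1 mod 11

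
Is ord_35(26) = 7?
Powers of 26 mod 35: 26^1≡26, 26^2≡11, 26^3≡6, 26^4≡16, 26^5≡31, 26^6≡1. Already 26^6≡1, so the order is 6 < 7. No, the actual order is 6.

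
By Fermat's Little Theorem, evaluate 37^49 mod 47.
By Fermat: 37^{46} ≡ 1 (mod 47). So 37^{49} = 37^{46} · 37^{3} ≡ 37^{3} ≡ 34 (mod 47)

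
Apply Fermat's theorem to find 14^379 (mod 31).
By Fermat: 14^{30} ≡ 1 (mod 31). 379 ≡ 19 (mod 30). So 14^{379} ≡ 14^{19} ≡ 7 (mod 31)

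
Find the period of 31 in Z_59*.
Powers of 31 mod 59: 31^1≡31, 31^2≡17, 31^3≡55, 31^4≡53, 31^5≡50, 31^6≡16, 31^7≡24, 31^8≡36, 31^9≡54, 31^10≡22, 31^11≡33, 31^12≡20, 31^13≡30, 31^14≡45, 31^15≡38, 31^16≡57, 31^17≡56, 31^18≡25, 31^19≡8, 31^20≡12, 31^21≡18, 31^22≡27, 31^23≡11, 31^24≡46, 31^25≡10, 31^26≡15, 31^27≡52, 31^28≡19, 31^29≡58, 31^30≡28, 31^31≡42, 31^32≡4, 31^33≡6, 31^34≡9, 31^35≡43, 31^36≡35, 31^37≡23, 31^38≡5, 31^39≡37, 31^40≡26, 31^41≡39, 31^42≡29, 31^43≡14, 31^44≡21, 31^45≡2, 31^46≡3, 31^47≡34, 31^48≡51, 31^49≡47, 31^50≡41, 31^51≡32, 31^52≡48, 31^53≡13, 31^54≡49, 31^55≡44, 31^56≡7, 31^57≡40, 31^58≡1. ord_59(31) = 58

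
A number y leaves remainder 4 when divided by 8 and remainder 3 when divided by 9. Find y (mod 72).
M = 8 × 9 = 72. M₁ = 9, y₁ ≡ 1 (mod 8). M₂ = 8, y₂ ≡ 8 (mod 9). y = 4×9×1 + 3×8×8 ≡ 12 (mod 72)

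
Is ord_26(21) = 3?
Powers of 21 mod 26: 21^1≡21, 21^2≡25, 21^3≡5, 21^4≡1. 21^3≡5≢1, so ord ≠ 3. No, the actual order is 4.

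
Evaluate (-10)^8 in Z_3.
Using Fermat: (-10)^{2} ≡ 1 (mod 3). 8 ≡ 0 (mod 2). So (-10)^{8} ≡ (-10)^{0} ≡ 1 (mod 3)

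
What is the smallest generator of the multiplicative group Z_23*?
g = 5. For each prime q|22: 5^{11}≡22, 5^{2}≡2, none ≡ 1, so ord_23(5) = 22 and 5 is a primitive root.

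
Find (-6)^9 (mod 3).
By repeated squaring (mod 3): (-6)^{1}≡0, (-6)^{2}≡0, (-6)^{4}≡0, (-6)^{8}≡0. Then (-6)^{9} = (-6)^{8+1} ≡ 0 × 0 ≡ 0 (mod 3)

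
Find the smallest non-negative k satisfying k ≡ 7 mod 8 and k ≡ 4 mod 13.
M = 8 × 13 = 104. M₁ = 13, y₁ ≡ 5 mod 8. M₂ = 8, y₂ ≡ 5 mod 13. k = 7×13×5 + 4×8×5 ≡ 95 mod 104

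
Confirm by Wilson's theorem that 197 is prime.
(196)! mod 197 = 196. Since this equals -1 mod 197, Wilson confirms 197 is prime.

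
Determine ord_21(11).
Powers of 11 mod 21: 11^1≡11, 11^2≡16, 11^3≡8, 11^4≡4, 11^5≡2, 11^6≡1. Order = 6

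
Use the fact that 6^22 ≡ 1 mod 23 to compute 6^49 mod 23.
By Fermat: 6^{22} ≡ 1 mod 23. 49 = 2×22 + 5. So 6^{49} ≡ 6^{5} ≡ 2 mod 23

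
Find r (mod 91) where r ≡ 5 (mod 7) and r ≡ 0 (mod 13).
M = 7 × 13 = 91. M₁ = 13, y₁ ≡ 6 (mod 7). M₂ = 7, y₂ ≡ 2 (mod 13). r = 5×13×6 + 0×7×2 ≡ 26 (mod 91)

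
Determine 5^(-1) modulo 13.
Since 13 is prime, by Fermat 5^(-1) ≡ 5^{11} ≡ 8 mod 13. Verify: 5 × 8 = 40 ≡ 1 mod 13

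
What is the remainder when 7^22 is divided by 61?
By repeated squaring mod 61: 7^{1}≡7, 7^{2}≡49, 7^{4}≡22, 7^{8}≡57, 7^{16}≡16. Then 7^{22} = 7^{16+4+2} ≡ 16 × 22 × 49 ≡ 46 mod 61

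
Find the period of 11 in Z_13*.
Powers of 11 mod 13: 11^1≡11, 11^2≡4, 11^3≡5, 11^4≡3, 11^5≡7, 11^6≡12, 11^7≡2, 11^8≡9, 11^9≡8, 11^10≡10, 11^11≡6, 11^12≡1. ord_13(11) = 12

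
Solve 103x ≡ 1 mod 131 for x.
Since 131 is prime, by Fermat 103^(-1) ≡ 103^{129} ≡ 14 mod 131. Verify: 103 × 14 = 1442 ≡ 1 mod 131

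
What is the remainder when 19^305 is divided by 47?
Using Fermat: 19^{46} ≡ 1 mod 47. 305 ≡ 29 mod 46. So 19^{305} ≡ 19^{29} ≡ 38 mod 47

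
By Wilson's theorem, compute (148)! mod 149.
By Wilson's theorem, (148)! ≡ -1 ≡ 148 mod 149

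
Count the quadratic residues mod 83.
For prime 83, there are (p-1)/2 = (83-1)/2 = 41 quadratic residues (excluding 0).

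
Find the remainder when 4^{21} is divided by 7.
By Fermat: 4^{6} ≡ 1 mod 7. 21 = 3×6 + 3. So 4^{21} ≡ 4^{3} ≡ 1 mod 7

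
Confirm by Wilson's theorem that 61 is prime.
(60)! mod 61 = 60. Since this equals -1 (mod 61), Wilson confirms 61 is prime.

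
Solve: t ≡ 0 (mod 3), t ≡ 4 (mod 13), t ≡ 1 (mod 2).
M = 3 × 13 × 2 = 78. M₁ = 26, y₁ ≡ 2 (mod 3). M₂ = 6, y₂ ≡ 11 (mod 13). M₃ = 39, y₃ ≡ 1 (mod 2). t = 0×26×2 + 4×6×11 + 1×39×1 ≡ 69 (mod 78)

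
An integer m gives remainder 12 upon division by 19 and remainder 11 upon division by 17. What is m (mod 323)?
M = 19 × 17 = 323. M₁ = 17, y₁ ≡ 9 (mod 19). M₂ = 19, y₂ ≡ 9 (mod 17). m = 12×17×9 + 11×19×9 ≡ 164 (mod 323)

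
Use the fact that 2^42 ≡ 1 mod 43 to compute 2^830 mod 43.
By Fermat: 2^{42} ≡ 1 mod 43. 830 ≡ 32 mod 42. So 2^{830} ≡ 2^{32} ≡ 16 mod 43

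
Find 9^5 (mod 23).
By repeated squaring (mod 23): 9^{1}≡9, 9^{2}≡12, 9^{4}≡6. Then 9^{5} = 9^{4+1} ≡ 6 × 9 ≡ 8 (mod 23)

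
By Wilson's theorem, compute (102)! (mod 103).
By Wilson's theorem, (102)! ≡ -1 ≡ 102 (mod 103)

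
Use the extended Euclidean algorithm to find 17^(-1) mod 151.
Extended GCD: 17(-71) + 151(8) = 1. So 17^(-1) ≡ -71 ≡ 80 (mod 151). Verify: 17 × 80 = 1360 ≡ 1 (mod 151)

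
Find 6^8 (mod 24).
By repeated squaring (mod 24): 6^{1}≡6, 6^{2}≡12, 6^{4}≡0, 6^{8}≡0. So 6^{8} ≡ 0 (mod 24)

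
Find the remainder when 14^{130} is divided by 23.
By Fermat: 14^{22} ≡ 1 mod 23. 130 = 5×22 + 20. So 14^{130} ≡ 14^{20} ≡ 2 mod 23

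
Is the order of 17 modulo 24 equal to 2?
Powers of 17 mod 24: 17^1≡17, 17^2≡1. First k with 17^k≡1 is k=2. Yes, ord_24(17) = 2.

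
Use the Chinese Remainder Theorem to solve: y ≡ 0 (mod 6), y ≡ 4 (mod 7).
M = 6 × 7 = 42. M₁ = 7, y₁ ≡ 1 (mod 6). M₂ = 6, y₂ ≡ 6 (mod 7). y = 0×7×1 + 4×6×6 ≡ 18 (mod 42)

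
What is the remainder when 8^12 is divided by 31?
By repeated squaring mod 31: 8^{1}≡8, 8^{2}≡2, 8^{4}≡4, 8^{8}≡16. Then 8^{12} = 8^{8+4} ≡ 16 × 4 ≡ 2 mod 31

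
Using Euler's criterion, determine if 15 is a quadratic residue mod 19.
By Euler's criterion: 15^{9} ≡ 18 (mod 19). Since this equals -1 (≡ 18), 15 is not a QR.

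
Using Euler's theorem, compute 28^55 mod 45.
By Euler: 28^{24} ≡ 1 mod 45 since gcd(28, 45) = 1. 55 = 2×24 + 7. So 28^{55} ≡ 28^{7} ≡ 37 mod 45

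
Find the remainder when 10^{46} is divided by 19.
By Fermat: 10^{18} ≡ 1 (mod 19). 46 = 2×18 + 10. So 10^{46} ≡ 10^{10} ≡ 9 (mod 19)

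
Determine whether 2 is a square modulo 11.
By Euler's criterion: 2^{5} ≡ 10 (mod 11). Since this equals -1 (≡ 10), 2 is not a QR.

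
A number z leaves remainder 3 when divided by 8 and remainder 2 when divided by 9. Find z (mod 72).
M = 8 × 9 = 72. M₁ = 9, y₁ ≡ 1 (mod 8). M₂ = 8, y₂ ≡ 8 (mod 9). z = 3×9×1 + 2×8×8 ≡ 11 (mod 72)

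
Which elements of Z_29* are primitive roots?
There are φ(28) = 12 primitive roots mod 29: {2, 3, 8, 10, 11, 14, 15, 18, 19, 21, 26, 27}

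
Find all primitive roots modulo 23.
There are φ(22) = 10 primitive roots mod 23: {5, 7, 10, 11, 14, 15, 17, 19, 20, 21}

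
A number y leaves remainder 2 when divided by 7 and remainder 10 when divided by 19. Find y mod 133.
M = 7 × 19 = 133. M₁ = 19, y₁ ≡ 3 mod 7. M₂ = 7, y₂ ≡ 11 mod 19. y = 2×19×3 + 10×7×11 ≡ 86 mod 133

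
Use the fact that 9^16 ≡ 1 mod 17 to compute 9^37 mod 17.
By Fermat: 9^{16} ≡ 1 mod 17. 37 = 2×16 + 5. So 9^{37} ≡ 9^{5} ≡ 8 mod 17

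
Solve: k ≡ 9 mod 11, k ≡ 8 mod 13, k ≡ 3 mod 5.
M = 11 × 13 × 5 = 715. M₁ = 65, y₁ ≡ 10 mod 11. M₂ = 55, y₂ ≡ 9 mod 13. M₃ = 143, y₃ ≡ 2 mod 5. k = 9×65×10 + 8×55×9 + 3×143×2 ≡ 658 mod 715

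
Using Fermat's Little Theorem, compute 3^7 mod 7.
By Fermat: 3^{6} ≡ 1 mod 7. So 3^{7} = 3^{6} · 3^{1} ≡ 3^{1} ≡ 3 mod 7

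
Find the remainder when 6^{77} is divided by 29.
By Fermat: 6^{28} ≡ 1 mod 29. 77 = 2×28 + 21. So 6^{77} ≡ 6^{21} ≡ 28 mod 29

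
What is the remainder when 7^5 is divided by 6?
By repeated squaring (mod 6): 7^{1}≡1, 7^{2}≡1, 7^{4}≡1. Then 7^{5} = 7^{4+1} ≡ 1 × 1 ≡ 1 (mod 6)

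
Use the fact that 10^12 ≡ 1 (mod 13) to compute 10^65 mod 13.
By Fermat: 10^{12} ≡ 1 (mod 13). 65 = 5×12 + 5. So 10^{65} ≡ 10^{5} ≡ 4 (mod 13)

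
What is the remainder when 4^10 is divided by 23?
By repeated squaring (mod 23): 4^{1}≡4, 4^{2}≡16, 4^{4}≡3, 4^{8}≡9. Then 4^{10} = 4^{8+2} ≡ 9 × 16 ≡ 6 (mod 23)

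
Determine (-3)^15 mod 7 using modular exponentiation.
Using Fermat: (-3)^{6} ≡ 1 mod 7. 15 ≡ 3 mod 6. So (-3)^{15} ≡ (-3)^{3} ≡ 1 mod 7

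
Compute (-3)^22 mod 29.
By repeated squaring (mod 29): (-3)^{1}≡26, (-3)^{2}≡9, (-3)^{4}≡23, (-3)^{8}≡7, (-3)^{16}≡20. Then (-3)^{22} = (-3)^{16+4+2} ≡ 20 × 23 × 9 ≡ 22 (mod 29)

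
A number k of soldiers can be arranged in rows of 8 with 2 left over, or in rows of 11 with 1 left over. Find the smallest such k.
M = 8 × 11 = 88. M₁ = 11, y₁ ≡ 3 (mod 8). M₂ = 8, y₂ ≡ 7 (mod 11). k = 2×11×3 + 1×8×7 ≡ 34 (mod 88)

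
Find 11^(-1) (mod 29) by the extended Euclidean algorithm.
Extended GCD: 11(8) + 29(-3) = 1. So 11^(-1) ≡ 8 (mod 29). Verify: 11 × 8 = 88 ≡ 1 (mod 29)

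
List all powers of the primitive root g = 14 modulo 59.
14^1, 14^2, ..., 14^{58} mod 59: [14, 19, 30, 7, 39, 15, 33, 49, 37, 46, 54, 48, 23, 27, 24, 41, 43, 12, 50, 51, 6, 25, 55, 3, 42, 57, 31, 21, 58, 45, 40, 29, 52, 20, 44, 26, 10, 22, 13, 5, 11, 36, 32, 35, 18, 16, 47, 9, 8, 53, 34, 4, 56, 17, 2, 28, 38, 1]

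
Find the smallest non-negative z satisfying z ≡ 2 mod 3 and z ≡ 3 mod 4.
M = 3 × 4 = 12. M₁ = 4, y₁ ≡ 1 mod 3. M₂ = 3, y₂ ≡ 3 mod 4. z = 2×4×1 + 3×3×3 ≡ 11 mod 12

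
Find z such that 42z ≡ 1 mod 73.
Since 73 is prime, by Fermat 42^(-1) ≡ 42^{71} ≡ 40 mod 73. Verify: 42 × 40 = 1680 ≡ 1 mod 73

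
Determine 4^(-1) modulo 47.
Since 47 is prime, by Fermat 4^(-1) ≡ 4^{45} ≡ 12 (mod 47). Verify: 4 × 12 = 48 ≡ 1 (mod 47)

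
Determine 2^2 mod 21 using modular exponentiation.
2^{2} = 4 ≡ 4 (mod 21)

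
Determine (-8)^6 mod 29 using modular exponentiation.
By repeated squaring mod 29: (-8)^{1}≡21, (-8)^{2}≡6, (-8)^{4}≡7. Then (-8)^{6} = (-8)^{4+2} ≡ 7 × 6 ≡ 13 mod 29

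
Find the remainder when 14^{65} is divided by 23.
By Fermat: 14^{22} ≡ 1 mod 23. 65 = 2×22 + 21. So 14^{65} ≡ 14^{21} ≡ 5 mod 23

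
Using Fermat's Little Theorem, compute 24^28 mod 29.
By Fermat's Little Theorem, 24^{28} ≡ 1 mod 29 since 29 is prime and gcd(24, 29) = 1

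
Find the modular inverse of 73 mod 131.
Since 131 is prime, by Fermat 73^(-1) ≡ 73^{129} ≡ 70 mod 131. Verify: 73 × 70 = 5110 ≡ 1 mod 131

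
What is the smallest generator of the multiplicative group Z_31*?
g = 3. For each prime q|30: 3^{15}≡30, 3^{10}≡25, 3^{6}≡16, none ≡ 1, so ord_31(3) = 30 and 3 is a primitive root.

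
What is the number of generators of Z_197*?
There are φ(197-1) = φ(196) = 84 primitive roots modulo 197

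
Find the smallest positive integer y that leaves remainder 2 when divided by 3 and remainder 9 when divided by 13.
M = 3 × 13 = 39. M₁ = 13, y₁ ≡ 1 mod 3. M₂ = 3, y₂ ≡ 9 mod 13. y = 2×13×1 + 9×3×9 ≡ 35 mod 39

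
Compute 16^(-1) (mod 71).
Since 71 is prime, by Fermat 16^(-1) ≡ 16^{69} ≡ 40 (mod 71). Verify: 16 × 40 = 640 ≡ 1 (mod 71)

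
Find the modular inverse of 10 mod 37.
Since 37 is prime, by Fermat 10^(-1) ≡ 10^{35} ≡ 26 mod 37. Verify: 10 × 26 = 260 ≡ 1 mod 37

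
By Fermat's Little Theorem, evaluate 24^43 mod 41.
By Fermat: 24^{40} ≡ 1 (mod 41). So 24^{43} = 24^{40} · 24^{3} ≡ 24^{3} ≡ 7 (mod 41)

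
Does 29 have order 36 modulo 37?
29^{12} ≡ 1 (mod 37) and 12 < 36, so ord_37(29) = 12 ≠ 36 and 29 is not a primitive root.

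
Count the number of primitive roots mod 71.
A prime p has φ(p-1) primitive roots; here φ(70) = 24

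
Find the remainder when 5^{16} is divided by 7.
By Fermat: 5^{6} ≡ 1 mod 7. 16 = 2×6 + 4. So 5^{16} ≡ 5^{4} ≡ 2 mod 7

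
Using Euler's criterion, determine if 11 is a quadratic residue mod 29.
By Euler's criterion: 11^{14} ≡ 28 mod 29. Since this equals -1 (≡ 28), 11 is not a QR.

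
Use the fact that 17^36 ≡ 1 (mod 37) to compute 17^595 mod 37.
By Fermat: 17^{36} ≡ 1 (mod 37). 595 ≡ 19 (mod 36). So 17^{595} ≡ 17^{19} ≡ 20 (mod 37)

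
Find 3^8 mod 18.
By repeated squaring mod 18: 3^{1}≡3, 3^{2}≡9, 3^{4}≡9, 3^{8}≡9. So 3^{8} ≡ 9 mod 18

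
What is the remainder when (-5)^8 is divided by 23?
By repeated squaring mod 23: (-5)^{1}≡18, (-5)^{2}≡2, (-5)^{4}≡4, (-5)^{8}≡16. So (-5)^{8} ≡ 16 mod 23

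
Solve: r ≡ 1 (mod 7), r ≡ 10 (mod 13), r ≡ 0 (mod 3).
M = 7 × 13 × 3 = 273. M₁ = 39, y₁ ≡ 2 (mod 7). M₂ = 21, y₂ ≡ 5 (mod 13). M₃ = 91, y₃ ≡ 1 (mod 3). r = 1×39×2 + 10×21×5 + 0×91×1 ≡ 36 (mod 273)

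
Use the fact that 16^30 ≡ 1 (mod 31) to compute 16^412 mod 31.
By Fermat: 16^{30} ≡ 1 (mod 31). 412 ≡ 22 (mod 30). So 16^{412} ≡ 16^{22} ≡ 8 (mod 31)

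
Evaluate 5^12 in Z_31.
By repeated squaring (mod 31): 5^{1}≡5, 5^{2}≡25, 5^{4}≡5, 5^{8}≡25. Then 5^{12} = 5^{8+4} ≡ 25 × 5 ≡ 1 (mod 31)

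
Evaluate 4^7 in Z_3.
Using Fermat: 4^{2} ≡ 1 mod 3. 7 ≡ 1 mod 2. So 4^{7} ≡ 4^{1} ≡ 1 mod 3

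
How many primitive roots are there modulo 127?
Number of primitive roots mod 127 = φ(p-1) = φ(126) = 36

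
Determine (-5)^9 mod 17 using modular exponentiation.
By repeated squaring (mod 17): (-5)^{1}≡12, (-5)^{2}≡8, (-5)^{4}≡13, (-5)^{8}≡16. Then (-5)^{9} = (-5)^{8+1} ≡ 16 × 12 ≡ 5 (mod 17)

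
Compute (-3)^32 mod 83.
By repeated squaring mod 83: (-3)^{1}≡80, (-3)^{2}≡9, (-3)^{4}≡81, (-3)^{8}≡4, (-3)^{16}≡16, (-3)^{32}≡7. So (-3)^{32} ≡ 7 mod 83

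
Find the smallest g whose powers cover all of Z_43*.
g = 3. Powers: [3, 9, 27, 38, 28, 41, 37, 25, 32, 10, ...] generates all 42 non-zero residues.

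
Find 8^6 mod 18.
By repeated squaring mod 18: 8^{1}≡8, 8^{2}≡10, 8^{4}≡10. Then 8^{6} = 8^{4+2} ≡ 10 × 10 ≡ 10 mod 18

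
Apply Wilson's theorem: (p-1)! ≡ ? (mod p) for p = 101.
By Wilson's theorem, (100)! ≡ -1 ≡ 100 (mod 101)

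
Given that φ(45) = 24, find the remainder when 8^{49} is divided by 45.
By Euler: 8^{24} ≡ 1 mod 45 since gcd(8, 45) = 1. 49 = 2×24 + 1. So 8^{49} ≡ 8^{1} ≡ 8 mod 45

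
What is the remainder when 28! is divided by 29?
By Wilson's theorem, (28)! ≡ -1 ≡ 28 (mod 29)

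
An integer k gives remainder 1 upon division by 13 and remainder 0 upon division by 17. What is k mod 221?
M = 13 × 17 = 221. M₁ = 17, y₁ ≡ 10 mod 13. M₂ = 13, y₂ ≡ 4 mod 17. k = 1×17×10 + 0×13×4 ≡ 170 mod 221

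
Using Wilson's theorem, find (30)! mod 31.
By Wilson's theorem, (30)! ≡ -1 ≡ 30 (mod 31)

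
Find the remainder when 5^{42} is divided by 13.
By Fermat: 5^{12} ≡ 1 mod 13. 42 = 3×12 + 6. So 5^{42} ≡ 5^{6} ≡ 12 mod 13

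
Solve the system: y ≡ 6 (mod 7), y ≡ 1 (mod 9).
M = 7 × 9 = 63. M₁ = 9, y₁ ≡ 4 (mod 7). M₂ = 7, y₂ ≡ 4 (mod 9). y = 6×9×4 + 1×7×4 ≡ 55 (mod 63)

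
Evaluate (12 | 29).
(12/29) = 12^{14} mod 29 = -1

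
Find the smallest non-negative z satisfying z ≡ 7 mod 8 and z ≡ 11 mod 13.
M = 8 × 13 = 104. M₁ = 13, y₁ ≡ 5 mod 8. M₂ = 8, y₂ ≡ 5 mod 13. z = 7×13×5 + 11×8×5 ≡ 63 mod 104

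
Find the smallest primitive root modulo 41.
g = 6. Powers: [6, 36, 11, 25, 27, 39, 29, ...] generates all 40 non-zero residues.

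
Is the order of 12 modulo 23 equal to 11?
Powers of 12 mod 23: 12^1≡12, 12^2≡6, 12^3≡3, 12^4≡13, 12^5≡18, 12^6≡9, 12^7≡16, 12^8≡8, 12^9≡4, 12^10≡2, 12^11≡1. First k with 12^k≡1 is k=11. Yes, ord_23(12) = 11.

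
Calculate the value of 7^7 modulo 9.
By repeated squaring (mod 9): 7^{1}≡7, 7^{2}≡4, 7^{4}≡7. Then 7^{7} = 7^{4+2+1} ≡ 7 × 4 × 7 ≡ 7 (mod 9)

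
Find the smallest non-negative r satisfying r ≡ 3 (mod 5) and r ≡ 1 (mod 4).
M = 5 × 4 = 20. M₁ = 4, y₁ ≡ 4 (mod 5). M₂ = 5, y₂ ≡ 1 (mod 4). r = 3×4×4 + 1×5×1 ≡ 13 (mod 20)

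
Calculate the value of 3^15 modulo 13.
Using Fermat: 3^{12} ≡ 1 (mod 13). 15 ≡ 3 (mod 12). So 3^{15} ≡ 3^{3} ≡ 1 (mod 13)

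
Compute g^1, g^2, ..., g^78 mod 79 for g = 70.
70^1, 70^2, ..., 70^{78} mod 79: [70, 2, 61, 4, 43, 8, 7, 16, 14, 32, 28, 64, 56, 49, 33, 19, 66, 38, 53, 76, 27, 73, 54, 67, 29, 55, 58, 31, 37, 62, 74, 45, 69, 11, 59, 22, 39, 44, 78, 9, 77, 18, 75, 36, 71, 72, 63, 65, 47, 51, 15, 23, 30, 46, 60, 13, 41, 26, 3, 52, 6, 25, 12, 50, 24, 21, 48, 42, 17, 5, 34, 10, 68, 20, 57, 40, 35, 1]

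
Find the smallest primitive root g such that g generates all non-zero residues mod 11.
g = 2. For each prime q|10: 2^{5}≡10, 2^{2}≡4, none ≡ 1, so ord_11(2) = 10 and 2 is a primitive root.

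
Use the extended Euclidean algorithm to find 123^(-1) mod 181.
Extended GCD: 123(78) + 181(-53) = 1. So 123^(-1) ≡ 78 (mod 181). Verify: 123 × 78 = 9594 ≡ 1 (mod 181)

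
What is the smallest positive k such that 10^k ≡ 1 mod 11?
Powers of 10 mod 11: 10^1≡10, 10^2≡1. Order = 2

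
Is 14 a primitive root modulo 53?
ord_53(14) divides 52. For each prime q|52: 14^{26}≡52, 14^{4}≡44, none ≡ 1. So 14 has order 52 and is a primitive root mod 53.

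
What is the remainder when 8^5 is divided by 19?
By repeated squaring mod 19: 8^{1}≡8, 8^{2}≡7, 8^{4}≡11. Then 8^{5} = 8^{4+1} ≡ 11 × 8 ≡ 12 mod 19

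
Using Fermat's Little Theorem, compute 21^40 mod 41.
By Fermat's Little Theorem, 21^{40} ≡ 1 (mod 41) since 41 is prime and gcd(21, 41) = 1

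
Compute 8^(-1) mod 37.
Since 37 is prime, by Fermat 8^(-1) ≡ 8^{35} ≡ 14 mod 37. Verify: 8 × 14 = 112 ≡ 1 mod 37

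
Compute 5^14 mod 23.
By repeated squaring (mod 23): 5^{1}≡5, 5^{2}≡2, 5^{4}≡4, 5^{8}≡16. Then 5^{14} = 5^{8+4+2} ≡ 16 × 4 × 2 ≡ 13 (mod 23)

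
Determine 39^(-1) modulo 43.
Since 43 is prime, by Fermat 39^(-1) ≡ 39^{41} ≡ 32 mod 43. Verify: 39 × 32 = 1248 ≡ 1 mod 43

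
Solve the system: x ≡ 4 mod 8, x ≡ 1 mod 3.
M = 8 × 3 = 24. M₁ = 3, y₁ ≡ 3 mod 8. M₂ = 8, y₂ ≡ 2 mod 3. x = 4×3×3 + 1×8×2 ≡ 4 mod 24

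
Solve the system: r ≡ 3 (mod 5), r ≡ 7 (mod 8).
M = 5 × 8 = 40. M₁ = 8, y₁ ≡ 2 (mod 5). M₂ = 5, y₂ ≡ 5 (mod 8). r = 3×8×2 + 7×5×5 ≡ 23 (mod 40)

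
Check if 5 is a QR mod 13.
By Euler's criterion: 5^{6} ≡ 12 mod 13. Since this equals -1 (≡ 12), 5 is not a QR.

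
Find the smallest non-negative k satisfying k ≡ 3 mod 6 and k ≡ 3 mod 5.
M = 6 × 5 = 30. M₁ = 5, y₁ ≡ 5 mod 6. M₂ = 6, y₂ ≡ 1 mod 5. k = 3×5×5 + 3×6×1 ≡ 3 mod 30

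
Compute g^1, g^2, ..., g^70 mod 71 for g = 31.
31^1, 31^2, ..., 31^{70} mod 71: [31, 38, 42, 24, 34, 60, 14, 8, 35, 20, 52, 50, 59, 54, 41, 64, 67, 18, 61, 45, 46, 6, 44, 15, 39, 2, 62, 5, 13, 48, 68, 49, 28, 16, 70, 40, 33, 29, 47, 37, 11, 57, 63, 36, 51, 19, 21, 12, 17, 30, 7, 4, 53, 10, 26, 25, 65, 27, 56, 32, 69, 9, 66, 58, 23, 3, 22, 43, 55, 1]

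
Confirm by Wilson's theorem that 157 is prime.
(156)! mod 157 = 156. Since this equals -1 mod 157, Wilson confirms 157 is prime.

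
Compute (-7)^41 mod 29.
Using Fermat: (-7)^{28} ≡ 1 (mod 29). 41 ≡ 13 (mod 28). So (-7)^{41} ≡ (-7)^{13} ≡ 4 (mod 29)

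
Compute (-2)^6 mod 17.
By repeated squaring mod 17: (-2)^{1}≡15, (-2)^{2}≡4, (-2)^{4}≡16. Then (-2)^{6} = (-2)^{4+2} ≡ 16 × 4 ≡ 13 mod 17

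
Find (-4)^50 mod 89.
By repeated squaring mod 89: (-4)^{1}≡85, (-4)^{2}≡16, (-4)^{4}≡78, (-4)^{8}≡32, (-4)^{16}≡45, (-4)^{32}≡67. Then (-4)^{50} = (-4)^{32+16+2} ≡ 67 × 45 × 16 ≡ 2 mod 89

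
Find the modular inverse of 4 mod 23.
Since 23 is prime, by Fermat 4^(-1) ≡ 4^{21} ≡ 6 (mod 23). Verify: 4 × 6 = 24 ≡ 1 (mod 23)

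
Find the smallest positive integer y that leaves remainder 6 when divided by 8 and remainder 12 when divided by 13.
M = 8 × 13 = 104. M₁ = 13, y₁ ≡ 5 mod 8. M₂ = 8, y₂ ≡ 5 mod 13. y = 6×13×5 + 12×8×5 ≡ 38 mod 104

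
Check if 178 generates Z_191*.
ord_191(178) divides 190. For each prime q|190: 178^{95}≡190, 178^{38}≡184, 178^{10}≡121, none ≡ 1. So 178 has order 190 and is a primitive root mod 191.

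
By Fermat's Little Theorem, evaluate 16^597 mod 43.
By Fermat: 16^{42} ≡ 1 mod 43. 597 ≡ 9 mod 42. So 16^{597} ≡ 16^{9} ≡ 41 mod 43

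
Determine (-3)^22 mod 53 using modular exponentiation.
By repeated squaring (mod 53): (-3)^{1}≡50, (-3)^{2}≡9, (-3)^{4}≡28, (-3)^{8}≡42, (-3)^{16}≡15. Then (-3)^{22} = (-3)^{16+4+2} ≡ 15 × 28 × 9 ≡ 17 (mod 53)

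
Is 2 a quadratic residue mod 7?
By Euler's criterion: 2^{3} ≡ 1 mod 7. Since this equals 1, 2 is a QR.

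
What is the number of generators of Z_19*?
Number of primitive roots mod 19 = φ(p-1) = φ(18) = 6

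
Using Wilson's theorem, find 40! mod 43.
(42)! = (40)! × (41) × (42) ≡ -1 (mod 43). So (40)! ≡ -1 × [(42)(41)]^(-1) ≡ 21 (mod 43)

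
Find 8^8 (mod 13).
By repeated squaring (mod 13): 8^{1}≡8, 8^{2}≡12, 8^{4}≡1, 8^{8}≡1. So 8^{8} ≡ 1 (mod 13)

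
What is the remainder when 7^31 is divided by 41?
By repeated squaring mod 41: 7^{1}≡7, 7^{2}≡8, 7^{4}≡23, 7^{8}≡37, 7^{16}≡16. Then 7^{31} = 7^{16+8+4+2+1} ≡ 16 × 37 × 23 × 8 × 7 ≡ 19 mod 41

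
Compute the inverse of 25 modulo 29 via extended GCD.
Extended GCD: 25(7) + 29(-6) = 1. So 25^(-1) ≡ 7 (mod 29). Verify: 25 × 7 = 175 ≡ 1 (mod 29)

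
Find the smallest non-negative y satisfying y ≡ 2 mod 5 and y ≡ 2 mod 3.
M = 5 × 3 = 15. M₁ = 3, y₁ ≡ 2 mod 5. M₂ = 5, y₂ ≡ 2 mod 3. y = 2×3×2 + 2×5×2 ≡ 2 mod 15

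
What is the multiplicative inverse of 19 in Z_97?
Since 97 is prime, by Fermat 19^(-1) ≡ 19^{95} ≡ 46 (mod 97). Verify: 19 × 46 = 874 ≡ 1 (mod 97)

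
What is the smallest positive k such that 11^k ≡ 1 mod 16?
Powers of 11 mod 16: 11^1≡11, 11^2≡9, 11^3≡3, 11^4≡1. ord_16(11) = 4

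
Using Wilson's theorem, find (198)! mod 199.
By Wilson's theorem, (198)! ≡ -1 ≡ 198 mod 199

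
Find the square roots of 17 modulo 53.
The square roots of 17 mod 53 are 21 and 32. Verify: 21² = 441 ≡ 17 (mod 53)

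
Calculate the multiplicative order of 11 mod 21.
Powers of 11 mod 21: 11^1≡11, 11^2≡16, 11^3≡8, 11^4≡4, 11^5≡2, 11^6≡1. So the order of 11 is 6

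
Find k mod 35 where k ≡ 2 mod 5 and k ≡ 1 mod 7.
M = 5 × 7 = 35. M₁ = 7, y₁ ≡ 3 mod 5. M₂ = 5, y₂ ≡ 3 mod 7. k = 2×7×3 + 1×5×3 ≡ 22 mod 35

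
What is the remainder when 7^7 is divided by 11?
By repeated squaring mod 11: 7^{1}≡7, 7^{2}≡5, 7^{4}≡3. Then 7^{7} = 7^{4+2+1} ≡ 3 × 5 × 7 ≡ 6 mod 11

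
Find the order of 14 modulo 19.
Powers of 14 mod 19: 14^1≡14, 14^2≡6, 14^3≡8, 14^4≡17, 14^5≡10, 14^6≡7, 14^7≡3, 14^8≡4, 14^9≡18, 14^10≡5, 14^11≡13, 14^12≡11, 14^13≡2, 14^14≡9, 14^15≡12, 14^16≡16, 14^17≡15, 14^18≡1. ord_19(14) = 18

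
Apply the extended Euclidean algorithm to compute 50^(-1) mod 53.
Extended GCD: 50(-18) + 53(17) = 1. So 50^(-1) ≡ -18 ≡ 35 (mod 53). Verify: 50 × 35 = 1750 ≡ 1 (mod 53)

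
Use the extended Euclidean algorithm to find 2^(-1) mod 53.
Extended GCD: 2(-26) + 53(1) = 1. So 2^(-1) ≡ -26 ≡ 27 (mod 53). Verify: 2 × 27 = 54 ≡ 1 (mod 53)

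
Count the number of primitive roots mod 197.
Number of primitive roots mod 197 = φ(p-1) = φ(196) = 84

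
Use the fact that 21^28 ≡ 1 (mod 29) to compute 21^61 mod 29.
By Fermat: 21^{28} ≡ 1 (mod 29). 61 = 2×28 + 5. So 21^{61} ≡ 21^{5} ≡ 2 (mod 29)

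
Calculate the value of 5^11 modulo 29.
By repeated squaring (mod 29): 5^{1}≡5, 5^{2}≡25, 5^{4}≡16, 5^{8}≡24. Then 5^{11} = 5^{8+2+1} ≡ 24 × 25 × 5 ≡ 13 (mod 29)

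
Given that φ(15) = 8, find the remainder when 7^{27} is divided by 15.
By Euler: 7^{8} ≡ 1 (mod 15) since gcd(7, 15) = 1. 27 = 3×8 + 3. So 7^{27} ≡ 7^{3} ≡ 13 (mod 15)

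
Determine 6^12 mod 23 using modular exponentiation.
By repeated squaring (mod 23): 6^{1}≡6, 6^{2}≡13, 6^{4}≡8, 6^{8}≡18. Then 6^{12} = 6^{8+4} ≡ 18 × 8 ≡ 6 (mod 23)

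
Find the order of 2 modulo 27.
Powers of 2 mod 27: 2^1≡2, 2^2≡4, 2^3≡8, 2^4≡16, 2^5≡5, 2^6≡10, 2^7≡20, 2^8≡13, 2^9≡26, 2^10≡25, 2^11≡23, 2^12≡19, 2^13≡11, 2^14≡22, 2^15≡17, 2^16≡7, 2^17≡14, 2^18≡1. So the order of 2 is 18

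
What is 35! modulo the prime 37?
(36)! = (35)! × (36) ≡ -1 mod 37. So (35)! ≡ -1 × (36)^(-1) ≡ (-1)×(-1) = 1 mod 37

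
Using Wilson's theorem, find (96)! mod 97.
By Wilson's theorem, (96)! ≡ -1 ≡ 96 mod 97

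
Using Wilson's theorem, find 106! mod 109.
(108)! = (106)! × (107) × (108) ≡ -1 mod 109. So (106)! ≡ -1 × [(108)(107)]^(-1) ≡ 54 mod 109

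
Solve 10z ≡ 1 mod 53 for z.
Since 53 is prime, by Fermat 10^(-1) ≡ 10^{51} ≡ 16 mod 53. Verify: 10 × 16 = 160 ≡ 1 mod 53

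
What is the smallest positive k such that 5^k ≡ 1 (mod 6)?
Powers of 5 mod 6: 5^1≡5, 5^2≡1. Order = 2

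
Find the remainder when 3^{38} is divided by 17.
By Fermat: 3^{16} ≡ 1 (mod 17). 38 = 2×16 + 6. So 3^{38} ≡ 3^{6} ≡ 15 (mod 17)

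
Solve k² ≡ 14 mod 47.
The square roots of 14 mod 47 are 25 and 22. Verify: 25² = 625 ≡ 14 mod 47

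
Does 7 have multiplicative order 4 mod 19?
Powers of 7 mod 19: 7^1≡7, 7^2≡11, 7^3≡1. Already 7^3≡1, so the order is 3 < 4. No, the actual order is 3.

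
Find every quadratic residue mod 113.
QRs mod 113: {1, 2, 4, 7, 8, 9, 11, 13, 14, 15, 16, 18, 22, 25, 26, 28, 30, 31, 32, 36, 41, 44, 49, 50, 51, 52, 53, 56, 57, 60, 61, 62, 63, 64, 69, 72, 77, 81, 82, 83, 85, 87, 88, 91, 95, 97, 98, 99, 100, 102, 104, 105, 106, 109, 111, 112}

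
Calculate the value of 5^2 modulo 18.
5^{2} = 25 ≡ 7 (mod 18)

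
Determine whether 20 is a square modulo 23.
By Euler's criterion: 20^{11} ≡ 22 (mod 23). Since this equals -1 (≡ 22), 20 is not a QR.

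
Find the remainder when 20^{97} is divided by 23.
By Fermat: 20^{22} ≡ 1 (mod 23). 97 = 4×22 + 9. So 20^{97} ≡ 20^{9} ≡ 5 (mod 23)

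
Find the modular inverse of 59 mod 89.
Since 89 is prime, by Fermat 59^(-1) ≡ 59^{87} ≡ 86 (mod 89). Verify: 59 × 86 = 5074 ≡ 1 (mod 89)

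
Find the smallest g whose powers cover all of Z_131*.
g = 2. Powers: [2, 4, 8, 16, 32, 64, 128, 125, 119, 107, ...] generates all 130 non-zero residues.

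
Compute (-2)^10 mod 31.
By repeated squaring mod 31: (-2)^{1}≡29, (-2)^{2}≡4, (-2)^{4}≡16, (-2)^{8}≡8. Then (-2)^{10} = (-2)^{8+2} ≡ 8 × 4 ≡ 1 mod 31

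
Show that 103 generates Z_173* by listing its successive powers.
103^1, 103^2, ..., 103^{172} mod 173: [103, 56, 59, 22, 17, 21, 87, 138, 28, 116, 11, 95, 97, 130, 69, 14, 58, 92, 134, 135, 65, 121, 7, 29, 46, 67, 154, 119, 147, 90, 101, 23, 120, 77, 146, 160, 45, 137, 98, 60, 125, 73, 80, 109, 155, 49, 30, 149, 123, 40, 141, 164, 111, 15, 161, 148, 20, 157, 82, 142, 94, 167, 74, 10, 165, 41, 71, 47, 170, 37, 5, 169, 107, 122, 110, 85, 105, 89, 171, 140, 61, 55, 129, 139, 131, 172, 70, 117, 114, 151, 156, 152, 86, 35, 145, 57, 162, 78, 76, 43, 104, 159, 115, 81, 39, 38, 108, 52, 166, 144, 127, 106, 19, 54, 26, 83, 72, 150, 53, 96, 27, 13, 128, 36, 75, 113, 48, 100, 93, 64, 18, 124, 143, 24, 50, 133, 32, 9, 62, 158, 12, 25, 153, 16, 91, 31, 79, 6, 99, 163, 8, 132, 102, 126, 3, 136, 168, 4, 66, 51, 63, 88, 68, 84, 2, 33, 112, 118, 44, 34, 42, 1]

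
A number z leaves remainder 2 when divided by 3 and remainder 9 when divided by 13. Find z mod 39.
M = 3 × 13 = 39. M₁ = 13, y₁ ≡ 1 mod 3. M₂ = 3, y₂ ≡ 9 mod 13. z = 2×13×1 + 9×3×9 ≡ 35 mod 39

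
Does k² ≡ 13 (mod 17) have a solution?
By Euler's criterion: 13^{8} ≡ 1 (mod 17). Since this equals 1, 13 is a QR.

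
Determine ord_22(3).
Powers of 3 mod 22: 3^1≡3, 3^2≡9, 3^3≡5, 3^4≡15, 3^5≡1. Order = 5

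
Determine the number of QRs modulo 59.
The squaring map on Z_59* is 2-to-1, so there are (58)/2 = 29 QRs.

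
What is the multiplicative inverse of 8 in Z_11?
Since 11 is prime, by Fermat 8^(-1) ≡ 8^{9} ≡ 7 mod 11. Verify: 8 × 7 = 56 ≡ 1 mod 11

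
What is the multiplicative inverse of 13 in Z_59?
Since 59 is prime, by Fermat 13^(-1) ≡ 13^{57} ≡ 50 mod 59. Verify: 13 × 50 = 650 ≡ 1 mod 59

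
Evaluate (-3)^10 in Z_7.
Using Fermat: (-3)^{6} ≡ 1 mod 7. 10 ≡ 4 mod 6. So (-3)^{10} ≡ (-3)^{4} ≡ 4 mod 7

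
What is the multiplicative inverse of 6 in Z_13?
Since 13 is prime, by Fermat 6^(-1) ≡ 6^{11} ≡ 11 (mod 13). Verify: 6 × 11 = 66 ≡ 1 (mod 13)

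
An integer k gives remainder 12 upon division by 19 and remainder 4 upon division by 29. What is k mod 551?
M = 19 × 29 = 551. M₁ = 29, y₁ ≡ 2 mod 19. M₂ = 19, y₂ ≡ 26 mod 29. k = 12×29×2 + 4×19×26 ≡ 468 mod 551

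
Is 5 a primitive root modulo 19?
5^{9} ≡ 1 mod 19 and 9 < 18, so ord_19(5) = 9 ≠ 18 and 5 is not a primitive root.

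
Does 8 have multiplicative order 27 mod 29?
Powers of 8 mod 29: 8^1≡8, 8^2≡6, 8^3≡19, 8^4≡7, 8^5≡27, 8^6≡13, 8^7≡17, 8^8≡20, 8^9≡15, 8^10≡4, 8^11≡3, 8^12≡24, 8^13≡18, 8^14≡28, 8^15≡21, 8^16≡23, 8^17≡10, 8^18≡22, 8^19≡2, 8^20≡16, 8^21≡12, 8^22≡9, 8^23≡14, 8^24≡25, 8^25≡26, 8^26≡5, 8^27≡11, 8^28≡1. 8^27≡11≢1, so ord ≠ 27. No, the actual order is 28.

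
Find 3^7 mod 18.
By repeated squaring mod 18: 3^{1}≡3, 3^{2}≡9, 3^{4}≡9. Then 3^{7} = 3^{4+2+1} ≡ 9 × 9 × 3 ≡ 9 mod 18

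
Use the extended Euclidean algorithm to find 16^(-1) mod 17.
Extended GCD: 16(-1) + 17(1) = 1. So 16^(-1) ≡ -1 ≡ 16 mod 17. Verify: 16 × 16 = 256 ≡ 1 mod 17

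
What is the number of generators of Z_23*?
A prime p has φ(p-1) primitive roots; here φ(22) = 10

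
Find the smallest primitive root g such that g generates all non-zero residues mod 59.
g = 2. Powers: [2, 4, 8, 16, 32, 5, ...] generates all 58 non-zero residues.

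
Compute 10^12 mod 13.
Using Fermat: 10^{12} ≡ 1 (mod 13). 12 ≡ 0 (mod 12). So 10^{12} ≡ 10^{0} ≡ 1 (mod 13)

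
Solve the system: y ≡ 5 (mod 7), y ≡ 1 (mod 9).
M = 7 × 9 = 63. M₁ = 9, y₁ ≡ 4 (mod 7). M₂ = 7, y₂ ≡ 4 (mod 9). y = 5×9×4 + 1×7×4 ≡ 19 (mod 63)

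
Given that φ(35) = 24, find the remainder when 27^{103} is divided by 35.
By Euler: 27^{24} ≡ 1 mod 35 since gcd(27, 35) = 1. 103 = 4×24 + 7. So 27^{103} ≡ 27^{7} ≡ 13 mod 35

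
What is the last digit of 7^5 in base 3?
Using Fermat: 7^{2} ≡ 1 (mod 3). 5 ≡ 1 (mod 2). So 7^{5} ≡ 7^{1} ≡ 1 (mod 3)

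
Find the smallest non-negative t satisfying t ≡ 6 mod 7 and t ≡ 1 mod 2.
M = 7 × 2 = 14. M₁ = 2, y₁ ≡ 4 mod 7. M₂ = 7, y₂ ≡ 1 mod 2. t = 6×2×4 + 1×7×1 ≡ 13 mod 14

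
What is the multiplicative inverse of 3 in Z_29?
Since 29 is prime, by Fermat 3^(-1) ≡ 3^{27} ≡ 10 mod 29. Verify: 3 × 10 = 30 ≡ 1 mod 29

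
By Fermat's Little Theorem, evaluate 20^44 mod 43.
By Fermat: 20^{42} ≡ 1 mod 43. So 20^{44} = 20^{42} · 20^{2} ≡ 20^{2} ≡ 13 mod 43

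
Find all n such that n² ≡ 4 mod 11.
The square roots of 4 mod 11 are 9 and 2. Verify: 9² = 81 ≡ 4 mod 11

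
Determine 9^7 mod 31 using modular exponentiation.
By repeated squaring mod 31: 9^{1}≡9, 9^{2}≡19, 9^{4}≡20. Then 9^{7} = 9^{4+2+1} ≡ 20 × 19 × 9 ≡ 10 mod 31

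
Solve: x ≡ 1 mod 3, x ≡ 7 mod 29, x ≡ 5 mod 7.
M = 3 × 29 × 7 = 609. M₁ = 203, y₁ ≡ 2 mod 3. M₂ = 21, y₂ ≡ 18 mod 29. M₃ = 87, y₃ ≡ 5 mod 7. x = 1×203×2 + 7×21×18 + 5×87×5 ≡ 355 mod 609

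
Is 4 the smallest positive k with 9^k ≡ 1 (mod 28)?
Powers of 9 mod 28: 9^1≡9, 9^2≡25, 9^3≡1. Already 9^3≡1, so the order is 3 < 4. No, the actual order is 3.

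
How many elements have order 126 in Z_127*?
There are φ(127-1) = φ(126) = 36 primitive roots modulo 127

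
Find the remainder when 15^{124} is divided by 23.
By Fermat: 15^{22} ≡ 1 (mod 23). 124 = 5×22 + 14. So 15^{124} ≡ 15^{14} ≡ 6 (mod 23)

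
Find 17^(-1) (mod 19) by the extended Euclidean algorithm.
Extended GCD: 17(9) + 19(-8) = 1. So 17^(-1) ≡ 9 (mod 19). Verify: 17 × 9 = 153 ≡ 1 (mod 19)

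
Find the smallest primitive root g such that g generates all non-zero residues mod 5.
g = 2. Powers: [2, 4, 3, 1] generates all 4 non-zero residues.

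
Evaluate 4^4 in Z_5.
4^{4} = 256 ≡ 1 (mod 5)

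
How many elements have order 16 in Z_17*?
Number of primitive roots mod 17 = φ(p-1) = φ(16) = 8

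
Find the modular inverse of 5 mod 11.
Since 11 is prime, by Fermat 5^(-1) ≡ 5^{9} ≡ 9 mod 11. Verify: 5 × 9 = 45 ≡ 1 mod 11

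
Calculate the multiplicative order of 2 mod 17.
Powers of 2 mod 17: 2^1≡2, 2^2≡4, 2^3≡8, 2^4≡16, 2^5≡15, 2^6≡13, 2^7≡9, 2^8≡1. ord_17(2) = 8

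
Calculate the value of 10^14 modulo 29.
By repeated squaring mod 29: 10^{1}≡10, 10^{2}≡13, 10^{4}≡24, 10^{8}≡25. Then 10^{14} = 10^{8+4+2} ≡ 25 × 24 × 13 ≡ 28 mod 29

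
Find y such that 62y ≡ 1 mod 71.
Since 71 is prime, by Fermat 62^(-1) ≡ 62^{69} ≡ 63 mod 71. Verify: 62 × 63 = 3906 ≡ 1 mod 71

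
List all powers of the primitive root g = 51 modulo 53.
51^1, 51^2, ..., 51^{52} mod 53: [51, 4, 45, 16, 21, 11, 31, 44, 18, 17, 19, 15, 23, 7, 39, 28, 50, 6, 41, 24, 5, 43, 20, 13, 27, 52, 2, 49, 8, 37, 32, 42, 22, 9, 35, 36, 34, 38, 30, 46, 14, 25, 3, 47, 12, 29, 48, 10, 33, 40, 26, 1]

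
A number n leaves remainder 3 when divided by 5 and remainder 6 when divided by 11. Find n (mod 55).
M = 5 × 11 = 55. M₁ = 11, y₁ ≡ 1 (mod 5). M₂ = 5, y₂ ≡ 9 (mod 11). n = 3×11×1 + 6×5×9 ≡ 28 (mod 55)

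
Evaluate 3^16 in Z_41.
By repeated squaring (mod 41): 3^{1}≡3, 3^{2}≡9, 3^{4}≡40, 3^{8}≡1, 3^{16}≡1. So 3^{16} ≡ 1 (mod 41)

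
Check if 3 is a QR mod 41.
By Euler's criterion: 3^{20} ≡ 40 mod 41. Since this equals -1 (≡ 40), 3 is not a QR.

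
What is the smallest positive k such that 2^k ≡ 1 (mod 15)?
Powers of 2 mod 15: 2^1≡2, 2^2≡4, 2^3≡8, 2^4≡1. ord_15(2) = 4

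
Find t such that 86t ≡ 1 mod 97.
Since 97 is prime, by Fermat 86^(-1) ≡ 86^{95} ≡ 44 mod 97. Verify: 86 × 44 = 3784 ≡ 1 mod 97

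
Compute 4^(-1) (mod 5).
Since 5 is prime, by Fermat 4^(-1) ≡ 4^{3} ≡ 4 (mod 5). Verify: 4 × 4 = 16 ≡ 1 (mod 5)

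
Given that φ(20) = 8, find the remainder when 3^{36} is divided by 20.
By Euler: 3^{8} ≡ 1 (mod 20) since gcd(3, 20) = 1. 36 = 4×8 + 4. So 3^{36} ≡ 3^{4} ≡ 1 (mod 20)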